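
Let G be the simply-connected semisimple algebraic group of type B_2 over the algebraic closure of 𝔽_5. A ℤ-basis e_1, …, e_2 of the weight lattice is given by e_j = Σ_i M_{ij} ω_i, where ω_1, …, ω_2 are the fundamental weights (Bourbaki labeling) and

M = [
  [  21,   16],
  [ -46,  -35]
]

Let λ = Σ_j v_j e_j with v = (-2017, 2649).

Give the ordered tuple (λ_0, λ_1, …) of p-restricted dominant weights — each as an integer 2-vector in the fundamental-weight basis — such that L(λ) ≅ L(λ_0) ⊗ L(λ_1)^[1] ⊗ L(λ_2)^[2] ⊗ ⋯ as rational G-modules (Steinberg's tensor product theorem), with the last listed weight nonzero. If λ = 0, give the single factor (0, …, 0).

ω-coordinates c = M·v, v = (-2017, 2649):
  c_1 = 21*-2017 + 16*2649 = 27
  c_2 = -46*-2017 + -35*2649 = 67
Expand coordinatewise in base 5:
  c_1 = 27 = 2·5^0 + 0·5^1 + 1·5^2
  c_2 = 67 = 2·5^0 + 3·5^1 + 2·5^2
Factor λ_0 = (2, 2)
Factor λ_1 = (0, 3)
Factor λ_2 = (1, 2)

((2, 2), (0, 3), (1, 2))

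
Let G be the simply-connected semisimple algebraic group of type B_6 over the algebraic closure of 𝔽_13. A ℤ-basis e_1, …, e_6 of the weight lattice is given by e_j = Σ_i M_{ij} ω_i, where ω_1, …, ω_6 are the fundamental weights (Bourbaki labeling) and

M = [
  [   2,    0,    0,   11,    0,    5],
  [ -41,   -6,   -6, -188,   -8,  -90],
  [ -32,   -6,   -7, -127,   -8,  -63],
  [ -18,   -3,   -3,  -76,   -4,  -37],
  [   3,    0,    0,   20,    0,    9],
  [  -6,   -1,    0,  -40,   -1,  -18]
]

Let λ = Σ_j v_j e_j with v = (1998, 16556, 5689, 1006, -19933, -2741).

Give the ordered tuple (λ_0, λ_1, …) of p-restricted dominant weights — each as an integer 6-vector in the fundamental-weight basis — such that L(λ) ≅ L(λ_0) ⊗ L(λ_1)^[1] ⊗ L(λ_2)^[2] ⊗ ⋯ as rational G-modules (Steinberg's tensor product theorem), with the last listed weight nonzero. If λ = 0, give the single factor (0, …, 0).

((5, 0, 3, 5, 2, 6), (0, 9, 8, 10, 7, 11), (8, 9, 7, 11, 8, 2))

Converting to the ω-basis (c_i = row i of M dotted with v = (1998, 16556, 5689, 1006, -19933, -2741)):
  c_1 = (2)·(1998) + (0)·(16556) + (0)·(5689) + (11)·(1006) + (0)·(-19933) + (5)·(-2741) = 1357
  c_2 = (-41)·(1998) + (-6)·(16556) + (-6)·(5689) + (-188)·(1006) + (-8)·(-19933) + (-90)·(-2741) = 1638
  c_3 = (-32)·(1998) + (-6)·(16556) + (-7)·(5689) + (-127)·(1006) + (-8)·(-19933) + (-63)·(-2741) = 1290
  c_4 = (-18)·(1998) + (-3)·(16556) + (-3)·(5689) + (-76)·(1006) + (-4)·(-19933) + (-37)·(-2741) = 1994
  c_5 = (3)·(1998) + (0)·(16556) + (0)·(5689) + (20)·(1006) + (0)·(-19933) + (9)·(-2741) = 1445
  c_6 = (-6)·(1998) + (-1)·(16556) + (0)·(5689) + (-40)·(1006) + (-1)·(-19933) + (-18)·(-2741) = 487
Writing each c_i in base p = 13:
  c_1 = 1357 = 5·13^0 + 0·13^1 + 8·13^2
  c_2 = 1638 = 0·13^0 + 9·13^1 + 9·13^2
  c_3 = 1290 = 3·13^0 + 8·13^1 + 7·13^2
  c_4 = 1994 = 5·13^0 + 10·13^1 + 11·13^2
  c_5 = 1445 = 2·13^0 + 7·13^1 + 8·13^2
  c_6 = 487 = 6·13^0 + 11·13^1 + 2·13^2
λ_0 = (5, 0, 3, 5, 2, 6)
λ_1 = (0, 9, 8, 10, 7, 11)
λ_2 = (8, 9, 7, 11, 8, 2)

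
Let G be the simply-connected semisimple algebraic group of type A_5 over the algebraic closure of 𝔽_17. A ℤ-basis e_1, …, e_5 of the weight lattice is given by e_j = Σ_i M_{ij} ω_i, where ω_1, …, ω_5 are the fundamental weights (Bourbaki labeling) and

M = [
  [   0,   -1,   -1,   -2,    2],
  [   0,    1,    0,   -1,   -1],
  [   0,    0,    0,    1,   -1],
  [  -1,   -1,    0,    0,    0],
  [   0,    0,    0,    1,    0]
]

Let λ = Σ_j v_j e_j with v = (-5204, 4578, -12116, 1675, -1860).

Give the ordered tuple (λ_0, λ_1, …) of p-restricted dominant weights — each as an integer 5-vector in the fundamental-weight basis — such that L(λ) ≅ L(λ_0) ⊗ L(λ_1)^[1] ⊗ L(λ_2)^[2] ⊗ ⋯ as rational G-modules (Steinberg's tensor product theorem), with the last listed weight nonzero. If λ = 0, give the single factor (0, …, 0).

ω-coordinates c = M·v, v = (-5204, 4578, -12116, 1675, -1860):
  c_1 = 0*-5204 + -1*4578 + -1*-12116 + -2*1675 + 2*-1860 = 468
  c_2 = 0*-5204 + 1*4578 + 0*-12116 + -1*1675 + -1*-1860 = 4763
  c_3 = 0*-5204 + 0*4578 + 0*-12116 + 1*1675 + -1*-1860 = 3535
  c_4 = -1*-5204 + -1*4578 + 0*-12116 + 0*1675 + 0*-1860 = 626
  c_5 = 0*-5204 + 0*4578 + 0*-12116 + 1*1675 + 0*-1860 = 1675
Expand coordinatewise in base 17:
  c_1 = 468 = 9·17^0 + 10·17^1 + 1·17^2
  c_2 = 4763 = 3·17^0 + 8·17^1 + 16·17^2
  c_3 = 3535 = 16·17^0 + 3·17^1 + 12·17^2
  c_4 = 626 = 14·17^0 + 2·17^1 + 2·17^2
  c_5 = 1675 = 9·17^0 + 13·17^1 + 5·17^2
p-restricted factor λ_0 = (9, 3, 16, 14, 9)
p-restricted factor λ_1 = (10, 8, 3, 2, 13)
p-restricted factor λ_2 = (1, 16, 12, 2, 5)

((9, 3, 16, 14, 9), (10, 8, 3, 2, 13), (1, 16, 12, 2, 5))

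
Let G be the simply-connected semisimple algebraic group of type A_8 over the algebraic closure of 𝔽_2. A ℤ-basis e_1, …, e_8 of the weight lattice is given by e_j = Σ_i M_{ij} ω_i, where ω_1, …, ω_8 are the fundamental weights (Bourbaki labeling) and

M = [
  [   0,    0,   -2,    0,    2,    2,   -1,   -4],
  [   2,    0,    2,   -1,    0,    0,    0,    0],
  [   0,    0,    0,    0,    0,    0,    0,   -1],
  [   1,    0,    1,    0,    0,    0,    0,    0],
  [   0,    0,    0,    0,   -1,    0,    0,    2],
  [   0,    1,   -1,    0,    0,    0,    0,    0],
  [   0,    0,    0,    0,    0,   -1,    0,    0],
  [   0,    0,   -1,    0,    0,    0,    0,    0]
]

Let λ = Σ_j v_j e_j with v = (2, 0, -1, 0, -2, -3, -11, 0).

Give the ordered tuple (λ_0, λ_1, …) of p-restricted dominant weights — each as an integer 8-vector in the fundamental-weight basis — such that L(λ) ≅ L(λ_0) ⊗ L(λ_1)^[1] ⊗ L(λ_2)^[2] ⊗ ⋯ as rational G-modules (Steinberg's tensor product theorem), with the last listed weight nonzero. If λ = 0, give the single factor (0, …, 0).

((1, 0, 0, 1, 0, 1, 1, 1), (1, 1, 0, 0, 1, 0, 1, 0))

Compute c_i = Σ_j M_{ij} v_j with v = (2, 0, -1, 0, -2, -3, -11, 0):
  c_1 = 0*2 + 0*0 + -2*-1 + 0*0 + 2*-2 + 2*-3 + -1*-11 + -4*0 = 3
  c_2 = 2*2 + 0*0 + 2*-1 + -1*0 + 0*-2 + 0*-3 + 0*-11 + 0*0 = 2
  c_3 = 0*2 + 0*0 + 0*-1 + 0*0 + 0*-2 + 0*-3 + 0*-11 + -1*0 = 0
  c_4 = 1*2 + 0*0 + 1*-1 + 0*0 + 0*-2 + 0*-3 + 0*-11 + 0*0 = 1
  c_5 = 0*2 + 0*0 + 0*-1 + 0*0 + -1*-2 + 0*-3 + 0*-11 + 2*0 = 2
  c_6 = 0*2 + 1*0 + -1*-1 + 0*0 + 0*-2 + 0*-3 + 0*-11 + 0*0 = 1
  c_7 = 0*2 + 0*0 + 0*-1 + 0*0 + 0*-2 + -1*-3 + 0*-11 + 0*0 = 3
  c_8 = 0*2 + 0*0 + -1*-1 + 0*0 + 0*-2 + 0*-3 + 0*-11 + 0*0 = 1
p = 2; digits c_i = Σ_j d_{ij}·2^j, 0 ≤ d_{ij} < 2:
  c_1 = 3 = 1·2^0 + 1·2^1
  c_2 = 2 = 0·2^0 + 1·2^1
  c_3 = 0
  c_4 = 1 = 1·2^0
  c_5 = 2 = 0·2^0 + 1·2^1
  c_6 = 1 = 1·2^0
  c_7 = 3 = 1·2^0 + 1·2^1
  c_8 = 1 = 1·2^0
Factor λ_0 = (1, 0, 0, 1, 0, 1, 1, 1)
Factor λ_1 = (1, 1, 0, 0, 1, 0, 1, 0)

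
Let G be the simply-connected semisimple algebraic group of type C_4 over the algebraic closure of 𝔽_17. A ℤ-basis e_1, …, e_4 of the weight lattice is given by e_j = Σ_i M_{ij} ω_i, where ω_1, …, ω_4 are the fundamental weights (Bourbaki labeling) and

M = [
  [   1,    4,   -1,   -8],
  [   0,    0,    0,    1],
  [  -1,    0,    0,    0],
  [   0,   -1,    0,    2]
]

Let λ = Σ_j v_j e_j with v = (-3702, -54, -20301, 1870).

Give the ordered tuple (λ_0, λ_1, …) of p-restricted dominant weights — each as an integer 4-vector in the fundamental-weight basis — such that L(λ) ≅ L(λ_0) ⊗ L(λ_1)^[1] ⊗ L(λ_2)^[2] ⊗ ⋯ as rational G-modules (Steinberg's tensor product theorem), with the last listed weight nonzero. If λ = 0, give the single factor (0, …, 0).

((12, 0, 13, 3), (15, 8, 13, 2), (4, 6, 12, 13))

ω-coordinates c = M·v, v = (-3702, -54, -20301, 1870):
  c_1 = (1)·(-3702) + (4)·(-54) + (-1)·(-20301) + (-8)·(1870) = 1423
  c_2 = (0)·(-3702) + (0)·(-54) + (0)·(-20301) + (1)·(1870) = 1870
  c_3 = (-1)·(-3702) + (0)·(-54) + (0)·(-20301) + (0)·(1870) = 3702
  c_4 = (0)·(-3702) + (-1)·(-54) + (0)·(-20301) + (2)·(1870) = 3794
Base-17 expansion of each c_i:
  c_1 = 1423 = 12·17^0 + 15·17^1 + 4·17^2
  c_2 = 1870 = 0·17^0 + 8·17^1 + 6·17^2
  c_3 = 3702 = 13·17^0 + 13·17^1 + 12·17^2
  c_4 = 3794 = 3·17^0 + 2·17^1 + 13·17^2
λ_0 = (12, 0, 13, 3)
λ_1 = (15, 8, 13, 2)
λ_2 = (4, 6, 12, 13)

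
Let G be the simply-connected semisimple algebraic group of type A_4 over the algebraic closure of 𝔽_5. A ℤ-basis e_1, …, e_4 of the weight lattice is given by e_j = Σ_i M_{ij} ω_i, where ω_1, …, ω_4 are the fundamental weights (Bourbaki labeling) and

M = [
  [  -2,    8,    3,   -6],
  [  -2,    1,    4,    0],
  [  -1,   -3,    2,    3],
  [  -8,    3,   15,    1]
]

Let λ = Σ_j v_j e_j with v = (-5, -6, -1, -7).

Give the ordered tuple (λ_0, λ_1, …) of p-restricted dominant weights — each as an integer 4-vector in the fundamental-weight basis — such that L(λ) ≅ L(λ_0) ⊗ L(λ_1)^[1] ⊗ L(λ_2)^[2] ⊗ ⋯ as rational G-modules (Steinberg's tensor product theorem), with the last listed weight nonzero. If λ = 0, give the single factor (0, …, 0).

((1, 0, 0, 0),)

In the fundamental-weight basis, λ has coordinates c = M·v (v = (-5, -6, -1, -7)):
  c_1 = (-2)·(-5) + (8)·(-6) + (3)·(-1) + (-6)·(-7) = 1
  c_2 = (-2)·(-5) + (1)·(-6) + (4)·(-1) + (0)·(-7) = 0
  c_3 = (-1)·(-5) + (-3)·(-6) + (2)·(-1) + (3)·(-7) = 0
  c_4 = (-8)·(-5) + (3)·(-6) + (15)·(-1) + (1)·(-7) = 0
Writing each c_i in base p = 5:
  c_1 = 1 = 1·5^0
  c_2 = 0
  c_3 = 0
  c_4 = 0
λ_0 = (1, 0, 0, 0)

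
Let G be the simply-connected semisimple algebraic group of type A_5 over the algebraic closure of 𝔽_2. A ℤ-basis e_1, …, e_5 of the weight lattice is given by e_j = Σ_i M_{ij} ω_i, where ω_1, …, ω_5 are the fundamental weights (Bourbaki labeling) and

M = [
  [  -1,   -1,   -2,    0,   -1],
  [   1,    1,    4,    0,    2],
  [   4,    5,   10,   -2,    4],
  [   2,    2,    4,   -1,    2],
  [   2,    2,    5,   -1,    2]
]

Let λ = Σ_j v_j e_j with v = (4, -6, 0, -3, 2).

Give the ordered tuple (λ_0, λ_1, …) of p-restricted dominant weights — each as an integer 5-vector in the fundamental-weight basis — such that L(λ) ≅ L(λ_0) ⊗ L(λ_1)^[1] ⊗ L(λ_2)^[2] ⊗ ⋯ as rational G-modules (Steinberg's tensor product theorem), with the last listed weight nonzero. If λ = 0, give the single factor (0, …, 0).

((0, 0, 0, 1, 1), (0, 1, 0, 1, 1))

Change of basis e → ω: c = M·v where v = (4, -6, 0, -3, 2):
  c_1 = (-1)·(4) + (-1)·(-6) + (-2)·(0) + (0)·(-3) + (-1)·(2) = 0
  c_2 = 1·4 + (1)·(-6) + 4·0 + (0)·(-3) + 2·2 = 2
  c_3 = 4·4 + (5)·(-6) + 10·0 + (-2)·(-3) + 4·2 = 0
  c_4 = 2·4 + (2)·(-6) + 4·0 + (-1)·(-3) + 2·2 = 3
  c_5 = 2·4 + (2)·(-6) + 5·0 + (-1)·(-3) + 2·2 = 3
Base-2 expansion of each c_i:
  c_1 = 0
  c_2 = 2 = 0·2^0 + 1·2^1
  c_3 = 0
  c_4 = 3 = 1·2^0 + 1·2^1
  c_5 = 3 = 1·2^0 + 1·2^1
Factor λ_0 = (0, 0, 0, 1, 1)
Factor λ_1 = (0, 1, 0, 1, 1)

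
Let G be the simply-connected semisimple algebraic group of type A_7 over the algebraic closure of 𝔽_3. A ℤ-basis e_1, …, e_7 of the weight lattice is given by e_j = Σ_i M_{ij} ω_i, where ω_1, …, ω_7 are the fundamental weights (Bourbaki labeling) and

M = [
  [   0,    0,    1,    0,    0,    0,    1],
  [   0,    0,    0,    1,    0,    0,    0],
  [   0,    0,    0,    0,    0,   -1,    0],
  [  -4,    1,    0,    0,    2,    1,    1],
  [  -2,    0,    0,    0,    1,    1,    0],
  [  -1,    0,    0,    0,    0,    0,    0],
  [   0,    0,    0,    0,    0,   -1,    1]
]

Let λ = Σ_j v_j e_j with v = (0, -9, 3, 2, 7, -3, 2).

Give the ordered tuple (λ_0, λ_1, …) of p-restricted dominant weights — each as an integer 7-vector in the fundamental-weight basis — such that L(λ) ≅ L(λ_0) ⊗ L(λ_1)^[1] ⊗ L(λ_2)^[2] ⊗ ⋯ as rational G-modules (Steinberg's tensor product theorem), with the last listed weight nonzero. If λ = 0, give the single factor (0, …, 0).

((2, 2, 0, 1, 1, 0, 2), (1, 0, 1, 1, 1, 0, 1))

Converting to the ω-basis (c_i = row i of M dotted with v = (0, -9, 3, 2, 7, -3, 2)):
  c_1 = (0)·(0) + (0)·(-9) + (1)·(3) + (0)·(2) + (0)·(7) + (0)·(-3) + (1)·(2) = 5
  c_2 = (0)·(0) + (0)·(-9) + (0)·(3) + (1)·(2) + (0)·(7) + (0)·(-3) + (0)·(2) = 2
  c_3 = (0)·(0) + (0)·(-9) + (0)·(3) + (0)·(2) + (0)·(7) + (-1)·(-3) + (0)·(2) = 3
  c_4 = (-4)·(0) + (1)·(-9) + (0)·(3) + (0)·(2) + (2)·(7) + (1)·(-3) + (1)·(2) = 4
  c_5 = (-2)·(0) + (0)·(-9) + (0)·(3) + (0)·(2) + (1)·(7) + (1)·(-3) + (0)·(2) = 4
  c_6 = (-1)·(0) + (0)·(-9) + (0)·(3) + (0)·(2) + (0)·(7) + (0)·(-3) + (0)·(2) = 0
  c_7 = (0)·(0) + (0)·(-9) + (0)·(3) + (0)·(2) + (0)·(7) + (-1)·(-3) + (1)·(2) = 5
Expand coordinatewise in base 3:
  c_1 = 5 = 2·3^0 + 1·3^1
  c_2 = 2 = 2·3^0
  c_3 = 3 = 0·3^0 + 1·3^1
  c_4 = 4 = 1·3^0 + 1·3^1
  c_5 = 4 = 1·3^0 + 1·3^1
  c_6 = 0
  c_7 = 5 = 2·3^0 + 1·3^1
p-restricted factor λ_0 = (2, 2, 0, 1, 1, 0, 2)
p-restricted factor λ_1 = (1, 0, 1, 1, 1, 0, 1)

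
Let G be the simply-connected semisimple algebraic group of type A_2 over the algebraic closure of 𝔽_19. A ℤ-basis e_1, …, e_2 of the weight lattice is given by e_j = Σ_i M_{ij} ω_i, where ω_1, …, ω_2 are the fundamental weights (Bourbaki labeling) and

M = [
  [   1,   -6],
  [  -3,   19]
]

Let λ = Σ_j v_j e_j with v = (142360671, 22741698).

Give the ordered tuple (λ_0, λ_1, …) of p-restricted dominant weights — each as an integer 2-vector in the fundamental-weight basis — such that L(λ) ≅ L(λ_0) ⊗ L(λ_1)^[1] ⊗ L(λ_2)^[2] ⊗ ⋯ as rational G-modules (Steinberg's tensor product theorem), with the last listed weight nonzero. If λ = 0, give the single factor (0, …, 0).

((1, 6), (10, 15), (13, 8), (6, 8), (7, 0), (2, 2))

In the fundamental-weight basis, λ has coordinates c = M·v (v = (142360671, 22741698)):
  c_1 = 1·142360671 + (-6)·(22741698) = 5910483
  c_2 = (-3)·(142360671) + 19·22741698 = 5010249
Expand coordinatewise in base 19:
  c_1 = 5910483 = 1·19^0 + 10·19^1 + 13·19^2 + 6·19^3 + 7·19^4 + 2·19^5
  c_2 = 5010249 = 6·19^0 + 15·19^1 + 8·19^2 + 8·19^3 + 0·19^4 + 2·19^5
p-restricted factor λ_0 = (1, 6)
p-restricted factor λ_1 = (10, 15)
p-restricted factor λ_2 = (13, 8)
p-restricted factor λ_3 = (6, 8)
p-restricted factor λ_4 = (7, 0)
p-restricted factor λ_5 = (2, 2)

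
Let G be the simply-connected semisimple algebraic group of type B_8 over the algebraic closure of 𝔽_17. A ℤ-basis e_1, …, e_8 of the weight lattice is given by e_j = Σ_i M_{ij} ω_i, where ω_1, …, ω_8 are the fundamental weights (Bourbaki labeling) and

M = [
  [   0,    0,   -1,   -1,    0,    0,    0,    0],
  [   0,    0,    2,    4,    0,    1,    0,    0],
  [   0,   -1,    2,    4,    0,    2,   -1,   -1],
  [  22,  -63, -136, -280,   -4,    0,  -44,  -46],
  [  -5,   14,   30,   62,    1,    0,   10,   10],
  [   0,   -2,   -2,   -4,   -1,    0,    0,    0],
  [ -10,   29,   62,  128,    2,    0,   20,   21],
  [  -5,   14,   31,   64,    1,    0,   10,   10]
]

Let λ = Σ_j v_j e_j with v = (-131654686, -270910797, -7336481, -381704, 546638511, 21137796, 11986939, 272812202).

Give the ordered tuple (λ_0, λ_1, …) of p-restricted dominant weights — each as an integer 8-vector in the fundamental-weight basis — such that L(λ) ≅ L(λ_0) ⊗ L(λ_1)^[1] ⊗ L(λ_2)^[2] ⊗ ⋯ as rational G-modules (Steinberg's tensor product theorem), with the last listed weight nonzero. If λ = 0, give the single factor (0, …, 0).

((15, 11, 0, 0, 1, 1, 6, 0), (8, 9, 3, 1, 2, 1, 15, 14), (16, 1, 11, 8, 8, 15, 10, 13), (6, 2, 15, 16, 4, 4, 5, 4), (7, 8, 9, 10, 9, 0, 0, 14), (5, 3, 8, 8, 11, 8, 13, 5))

Converting to the ω-basis (c_i = row i of M dotted with v = (-131654686, -270910797, -7336481, -381704, 546638511, 21137796, 11986939, 272812202)):
  c_1 = 0*-131654686 + 0*-270910797 + -1*-7336481 + -1*-381704 + 0*546638511 + 0*21137796 + 0*11986939 + 0*272812202 = 7718185
  c_2 = 0*-131654686 + 0*-270910797 + 2*-7336481 + 4*-381704 + 0*546638511 + 1*21137796 + 0*11986939 + 0*272812202 = 4938018
  c_3 = 0*-131654686 + -1*-270910797 + 2*-7336481 + 4*-381704 + 0*546638511 + 2*21137796 + -1*11986939 + -1*272812202 = 12187470
  c_4 = 22*-131654686 + -63*-270910797 + -136*-7336481 + -280*-381704 + -4*546638511 + 0*21137796 + -44*11986939 + -46*272812202 = 12275003
  c_5 = -5*-131654686 + 14*-270910797 + 30*-7336481 + 62*-381704 + 1*546638511 + 0*21137796 + 10*11986939 + 10*272812202 = 16392115
  c_6 = 0*-131654686 + -2*-270910797 + -2*-7336481 + -4*-381704 + -1*546638511 + 0*21137796 + 0*11986939 + 0*272812202 = 11382861
  c_7 = -10*-131654686 + 29*-270910797 + 62*-7336481 + 128*-381704 + 2*546638511 + 0*21137796 + 20*11986939 + 21*272812202 = 18485857
  c_8 = -5*-131654686 + 14*-270910797 + 31*-7336481 + 64*-381704 + 1*546638511 + 0*21137796 + 10*11986939 + 10*272812202 = 8292226
Writing each c_i in base p = 17:
  c_1 = 7718185 = 15·17^0 + 8·17^1 + 16·17^2 + 6·17^3 + 7·17^4 + 5·17^5
  c_2 = 4938018 = 11·17^0 + 9·17^1 + 1·17^2 + 2·17^3 + 8·17^4 + 3·17^5
  c_3 = 12187470 = 0·17^0 + 3·17^1 + 11·17^2 + 15·17^3 + 9·17^4 + 8·17^5
  c_4 = 12275003 = 0·17^0 + 1·17^1 + 8·17^2 + 16·17^3 + 10·17^4 + 8·17^5
  c_5 = 16392115 = 1·17^0 + 2·17^1 + 8·17^2 + 4·17^3 + 9·17^4 + 11·17^5
  c_6 = 11382861 = 1·17^0 + 1·17^1 + 15·17^2 + 4·17^3 + 0·17^4 + 8·17^5
  c_7 = 18485857 = 6·17^0 + 15·17^1 + 10·17^2 + 5·17^3 + 0·17^4 + 13·17^5
  c_8 = 8292226 = 0·17^0 + 14·17^1 + 13·17^2 + 4·17^3 + 14·17^4 + 5·17^5
λ_0 = (15, 11, 0, 0, 1, 1, 6, 0)
λ_1 = (8, 9, 3, 1, 2, 1, 15, 14)
λ_2 = (16, 1, 11, 8, 8, 15, 10, 13)
λ_3 = (6, 2, 15, 16, 4, 4, 5, 4)
λ_4 = (7, 8, 9, 10, 9, 0, 0, 14)
λ_5 = (5, 3, 8, 8, 11, 8, 13, 5)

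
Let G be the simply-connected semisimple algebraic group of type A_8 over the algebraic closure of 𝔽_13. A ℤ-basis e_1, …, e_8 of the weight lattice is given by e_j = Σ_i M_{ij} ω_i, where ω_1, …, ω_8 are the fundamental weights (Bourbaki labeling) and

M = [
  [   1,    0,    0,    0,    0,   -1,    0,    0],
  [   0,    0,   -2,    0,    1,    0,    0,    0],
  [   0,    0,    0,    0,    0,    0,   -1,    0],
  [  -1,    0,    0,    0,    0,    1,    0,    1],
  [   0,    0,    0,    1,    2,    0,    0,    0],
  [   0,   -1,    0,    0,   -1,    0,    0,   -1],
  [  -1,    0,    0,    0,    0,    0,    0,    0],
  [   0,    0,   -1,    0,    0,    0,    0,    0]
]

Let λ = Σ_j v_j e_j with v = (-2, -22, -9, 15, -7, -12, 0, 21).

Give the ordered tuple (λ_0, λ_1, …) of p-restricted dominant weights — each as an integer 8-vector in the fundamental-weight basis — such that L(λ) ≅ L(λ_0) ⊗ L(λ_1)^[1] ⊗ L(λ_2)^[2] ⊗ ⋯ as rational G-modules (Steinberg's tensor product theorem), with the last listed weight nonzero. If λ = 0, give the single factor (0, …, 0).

((10, 11, 0, 11, 1, 8, 2, 9),)

In the fundamental-weight basis, λ has coordinates c = M·v (v = (-2, -22, -9, 15, -7, -12, 0, 21)):
  c_1 = (1)·(-2) + (0)·(-22) + (0)·(-9) + (0)·(15) + (0)·(-7) + (-1)·(-12) + (0)·(0) + (0)·(21) = 10
  c_2 = (0)·(-2) + (0)·(-22) + (-2)·(-9) + (0)·(15) + (1)·(-7) + (0)·(-12) + (0)·(0) + (0)·(21) = 11
  c_3 = (0)·(-2) + (0)·(-22) + (0)·(-9) + (0)·(15) + (0)·(-7) + (0)·(-12) + (-1)·(0) + (0)·(21) = 0
  c_4 = (-1)·(-2) + (0)·(-22) + (0)·(-9) + (0)·(15) + (0)·(-7) + (1)·(-12) + (0)·(0) + (1)·(21) = 11
  c_5 = (0)·(-2) + (0)·(-22) + (0)·(-9) + (1)·(15) + (2)·(-7) + (0)·(-12) + (0)·(0) + (0)·(21) = 1
  c_6 = (0)·(-2) + (-1)·(-22) + (0)·(-9) + (0)·(15) + (-1)·(-7) + (0)·(-12) + (0)·(0) + (-1)·(21) = 8
  c_7 = (-1)·(-2) + (0)·(-22) + (0)·(-9) + (0)·(15) + (0)·(-7) + (0)·(-12) + (0)·(0) + (0)·(21) = 2
  c_8 = (0)·(-2) + (0)·(-22) + (-1)·(-9) + (0)·(15) + (0)·(-7) + (0)·(-12) + (0)·(0) + (0)·(21) = 9
Expand coordinatewise in base 13:
  c_1 = 10 = 10·13^0
  c_2 = 11 = 11·13^0
  c_3 = 0
  c_4 = 11 = 11·13^0
  c_5 = 1 = 1·13^0
  c_6 = 8 = 8·13^0
  c_7 = 2 = 2·13^0
  c_8 = 9 = 9·13^0
p-restricted factor λ_0 = (10, 11, 0, 11, 1, 8, 2, 9)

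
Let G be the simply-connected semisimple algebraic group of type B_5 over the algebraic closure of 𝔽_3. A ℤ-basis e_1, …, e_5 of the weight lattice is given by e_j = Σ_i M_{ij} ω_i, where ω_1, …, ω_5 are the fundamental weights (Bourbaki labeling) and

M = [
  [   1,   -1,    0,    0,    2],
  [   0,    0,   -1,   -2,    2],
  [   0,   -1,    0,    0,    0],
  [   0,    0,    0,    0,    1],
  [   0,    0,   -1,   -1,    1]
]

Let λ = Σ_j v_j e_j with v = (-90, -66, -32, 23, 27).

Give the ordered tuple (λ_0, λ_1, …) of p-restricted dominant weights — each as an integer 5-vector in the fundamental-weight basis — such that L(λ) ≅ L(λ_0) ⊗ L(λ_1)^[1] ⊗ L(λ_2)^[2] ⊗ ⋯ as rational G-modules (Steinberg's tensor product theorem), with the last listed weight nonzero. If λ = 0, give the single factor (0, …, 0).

((0, 1, 0, 0, 0), (1, 1, 1, 0, 0), (0, 1, 1, 0, 1), (1, 1, 2, 1, 1))

Converting to the ω-basis (c_i = row i of M dotted with v = (-90, -66, -32, 23, 27)):
  c_1 = (1)·(-90) + (-1)·(-66) + (0)·(-32) + (0)·(23) + (2)·(27) = 30
  c_2 = (0)·(-90) + (0)·(-66) + (-1)·(-32) + (-2)·(23) + (2)·(27) = 40
  c_3 = (0)·(-90) + (-1)·(-66) + (0)·(-32) + (0)·(23) + (0)·(27) = 66
  c_4 = (0)·(-90) + (0)·(-66) + (0)·(-32) + (0)·(23) + (1)·(27) = 27
  c_5 = (0)·(-90) + (0)·(-66) + (-1)·(-32) + (-1)·(23) + (1)·(27) = 36
p = 3; digits c_i = Σ_j d_{ij}·3^j, 0 ≤ d_{ij} < 3:
  c_1 = 30 = 0·3^0 + 1·3^1 + 0·3^2 + 1·3^3
  c_2 = 40 = 1·3^0 + 1·3^1 + 1·3^2 + 1·3^3
  c_3 = 66 = 0·3^0 + 1·3^1 + 1·3^2 + 2·3^3
  c_4 = 27 = 0·3^0 + 0·3^1 + 0·3^2 + 1·3^3
  c_5 = 36 = 0·3^0 + 0·3^1 + 1·3^2 + 1·3^3
Factor λ_0 = (0, 1, 0, 0, 0)
Factor λ_1 = (1, 1, 1, 0, 0)
Factor λ_2 = (0, 1, 1, 0, 1)
Factor λ_3 = (1, 1, 2, 1, 1)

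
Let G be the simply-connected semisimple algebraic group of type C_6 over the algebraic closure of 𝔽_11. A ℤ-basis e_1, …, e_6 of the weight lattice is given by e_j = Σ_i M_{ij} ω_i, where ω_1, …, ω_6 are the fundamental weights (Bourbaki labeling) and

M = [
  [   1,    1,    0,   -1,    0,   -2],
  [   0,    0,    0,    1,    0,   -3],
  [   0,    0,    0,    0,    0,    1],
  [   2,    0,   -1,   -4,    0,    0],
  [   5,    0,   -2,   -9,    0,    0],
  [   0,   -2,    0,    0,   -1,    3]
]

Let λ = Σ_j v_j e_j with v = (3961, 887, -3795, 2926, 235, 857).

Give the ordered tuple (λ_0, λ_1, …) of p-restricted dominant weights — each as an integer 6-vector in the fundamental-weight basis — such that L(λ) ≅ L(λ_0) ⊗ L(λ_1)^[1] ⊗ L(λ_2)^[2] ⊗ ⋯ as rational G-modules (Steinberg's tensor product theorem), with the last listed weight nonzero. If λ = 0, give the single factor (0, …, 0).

((10, 3, 10, 2, 5, 1), (7, 10, 0, 1, 8, 7), (1, 2, 7, 0, 8, 4))

Change of basis e → ω: c = M·v where v = (3961, 887, -3795, 2926, 235, 857):
  c_1 = (1)·(3961) + (1)·(887) + (0)·(-3795) + (-1)·(2926) + (0)·(235) + (-2)·(857) = 208
  c_2 = (0)·(3961) + (0)·(887) + (0)·(-3795) + (1)·(2926) + (0)·(235) + (-3)·(857) = 355
  c_3 = (0)·(3961) + (0)·(887) + (0)·(-3795) + (0)·(2926) + (0)·(235) + (1)·(857) = 857
  c_4 = (2)·(3961) + (0)·(887) + (-1)·(-3795) + (-4)·(2926) + (0)·(235) + (0)·(857) = 13
  c_5 = (5)·(3961) + (0)·(887) + (-2)·(-3795) + (-9)·(2926) + (0)·(235) + (0)·(857) = 1061
  c_6 = (0)·(3961) + (-2)·(887) + (0)·(-3795) + (0)·(2926) + (-1)·(235) + (3)·(857) = 562
p = 11; digits c_i = Σ_j d_{ij}·11^j, 0 ≤ d_{ij} < 11:
  c_1 = 208 = 10·11^0 + 7·11^1 + 1·11^2
  c_2 = 355 = 3·11^0 + 10·11^1 + 2·11^2
  c_3 = 857 = 10·11^0 + 0·11^1 + 7·11^2
  c_4 = 13 = 2·11^0 + 1·11^1
  c_5 = 1061 = 5·11^0 + 8·11^1 + 8·11^2
  c_6 = 562 = 1·11^0 + 7·11^1 + 4·11^2
p-restricted factor λ_0 = (10, 3, 10, 2, 5, 1)
p-restricted factor λ_1 = (7, 10, 0, 1, 8, 7)
p-restricted factor λ_2 = (1, 2, 7, 0, 8, 4)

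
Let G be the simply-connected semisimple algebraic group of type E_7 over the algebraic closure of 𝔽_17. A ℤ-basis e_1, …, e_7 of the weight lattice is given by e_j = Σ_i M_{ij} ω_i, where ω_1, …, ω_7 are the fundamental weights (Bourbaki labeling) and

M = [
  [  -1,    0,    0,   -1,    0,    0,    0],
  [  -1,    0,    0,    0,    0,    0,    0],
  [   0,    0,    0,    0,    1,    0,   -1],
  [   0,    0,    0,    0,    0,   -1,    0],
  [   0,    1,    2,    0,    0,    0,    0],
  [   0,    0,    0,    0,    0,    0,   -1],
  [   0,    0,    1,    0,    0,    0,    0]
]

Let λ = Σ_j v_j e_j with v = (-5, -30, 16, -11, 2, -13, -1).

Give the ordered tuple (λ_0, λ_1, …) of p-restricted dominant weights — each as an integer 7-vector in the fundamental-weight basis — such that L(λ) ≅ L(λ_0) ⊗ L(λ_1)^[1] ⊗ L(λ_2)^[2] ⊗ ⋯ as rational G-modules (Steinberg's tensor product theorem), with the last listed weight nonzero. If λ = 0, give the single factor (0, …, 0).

Change of basis e → ω: c = M·v where v = (-5, -30, 16, -11, 2, -13, -1):
  c_1 = (-1)·(-5) + (0)·(-30) + (0)·(16) + (-1)·(-11) + (0)·(2) + (0)·(-13) + (0)·(-1) = 16
  c_2 = (-1)·(-5) + (0)·(-30) + (0)·(16) + (0)·(-11) + (0)·(2) + (0)·(-13) + (0)·(-1) = 5
  c_3 = (0)·(-5) + (0)·(-30) + (0)·(16) + (0)·(-11) + (1)·(2) + (0)·(-13) + (-1)·(-1) = 3
  c_4 = (0)·(-5) + (0)·(-30) + (0)·(16) + (0)·(-11) + (0)·(2) + (-1)·(-13) + (0)·(-1) = 13
  c_5 = (0)·(-5) + (1)·(-30) + (2)·(16) + (0)·(-11) + (0)·(2) + (0)·(-13) + (0)·(-1) = 2
  c_6 = (0)·(-5) + (0)·(-30) + (0)·(16) + (0)·(-11) + (0)·(2) + (0)·(-13) + (-1)·(-1) = 1
  c_7 = (0)·(-5) + (0)·(-30) + (1)·(16) + (0)·(-11) + (0)·(2) + (0)·(-13) + (0)·(-1) = 16
Expand coordinatewise in base 17:
  c_1 = 16 = 16·17^0
  c_2 = 5 = 5·17^0
  c_3 = 3 = 3·17^0
  c_4 = 13 = 13·17^0
  c_5 = 2 = 2·17^0
  c_6 = 1 = 1·17^0
  c_7 = 16 = 16·17^0
p-restricted factor λ_0 = (16, 5, 3, 13, 2, 1, 16)

((16, 5, 3, 13, 2, 1, 16),)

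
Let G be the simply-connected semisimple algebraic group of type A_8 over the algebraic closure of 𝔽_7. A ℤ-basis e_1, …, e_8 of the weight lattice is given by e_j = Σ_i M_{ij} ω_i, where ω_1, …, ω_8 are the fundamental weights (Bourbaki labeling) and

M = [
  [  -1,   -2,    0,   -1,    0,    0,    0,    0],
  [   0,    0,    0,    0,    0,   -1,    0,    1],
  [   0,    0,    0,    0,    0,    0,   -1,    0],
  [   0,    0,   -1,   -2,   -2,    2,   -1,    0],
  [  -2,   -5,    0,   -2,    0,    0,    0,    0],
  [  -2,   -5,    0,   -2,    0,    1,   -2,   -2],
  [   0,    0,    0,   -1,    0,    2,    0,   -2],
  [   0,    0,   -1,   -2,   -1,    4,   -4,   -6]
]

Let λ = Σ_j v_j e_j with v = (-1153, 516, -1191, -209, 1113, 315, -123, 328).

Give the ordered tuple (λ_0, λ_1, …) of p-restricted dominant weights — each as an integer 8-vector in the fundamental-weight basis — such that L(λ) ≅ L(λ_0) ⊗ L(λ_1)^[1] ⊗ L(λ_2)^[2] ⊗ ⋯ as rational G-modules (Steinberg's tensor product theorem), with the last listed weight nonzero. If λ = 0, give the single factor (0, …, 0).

Change of basis e → ω: c = M·v where v = (-1153, 516, -1191, -209, 1113, 315, -123, 328):
  c_1 = -1*-1153 + -2*516 + 0*-1191 + -1*-209 + 0*1113 + 0*315 + 0*-123 + 0*328 = 330
  c_2 = 0*-1153 + 0*516 + 0*-1191 + 0*-209 + 0*1113 + -1*315 + 0*-123 + 1*328 = 13
  c_3 = 0*-1153 + 0*516 + 0*-1191 + 0*-209 + 0*1113 + 0*315 + -1*-123 + 0*328 = 123
  c_4 = 0*-1153 + 0*516 + -1*-1191 + -2*-209 + -2*1113 + 2*315 + -1*-123 + 0*328 = 136
  c_5 = -2*-1153 + -5*516 + 0*-1191 + -2*-209 + 0*1113 + 0*315 + 0*-123 + 0*328 = 144
  c_6 = -2*-1153 + -5*516 + 0*-1191 + -2*-209 + 0*1113 + 1*315 + -2*-123 + -2*328 = 49
  c_7 = 0*-1153 + 0*516 + 0*-1191 + -1*-209 + 0*1113 + 2*315 + 0*-123 + -2*328 = 183
  c_8 = 0*-1153 + 0*516 + -1*-1191 + -2*-209 + -1*1113 + 4*315 + -4*-123 + -6*328 = 280
p = 7; digits c_i = Σ_j d_{ij}·7^j, 0 ≤ d_{ij} < 7:
  c_1 = 330 = 1·7^0 + 5·7^1 + 6·7^2
  c_2 = 13 = 6·7^0 + 1·7^1
  c_3 = 123 = 4·7^0 + 3·7^1 + 2·7^2
  c_4 = 136 = 3·7^0 + 5·7^1 + 2·7^2
  c_5 = 144 = 4·7^0 + 6·7^1 + 2·7^2
  c_6 = 49 = 0·7^0 + 0·7^1 + 1·7^2
  c_7 = 183 = 1·7^0 + 5·7^1 + 3·7^2
  c_8 = 280 = 0·7^0 + 5·7^1 + 5·7^2
Factor λ_0 = (1, 6, 4, 3, 4, 0, 1, 0)
Factor λ_1 = (5, 1, 3, 5, 6, 0, 5, 5)
Factor λ_2 = (6, 0, 2, 2, 2, 1, 3, 5)

((1, 6, 4, 3, 4, 0, 1, 0), (5, 1, 3, 5, 6, 0, 5, 5), (6, 0, 2, 2, 2, 1, 3, 5))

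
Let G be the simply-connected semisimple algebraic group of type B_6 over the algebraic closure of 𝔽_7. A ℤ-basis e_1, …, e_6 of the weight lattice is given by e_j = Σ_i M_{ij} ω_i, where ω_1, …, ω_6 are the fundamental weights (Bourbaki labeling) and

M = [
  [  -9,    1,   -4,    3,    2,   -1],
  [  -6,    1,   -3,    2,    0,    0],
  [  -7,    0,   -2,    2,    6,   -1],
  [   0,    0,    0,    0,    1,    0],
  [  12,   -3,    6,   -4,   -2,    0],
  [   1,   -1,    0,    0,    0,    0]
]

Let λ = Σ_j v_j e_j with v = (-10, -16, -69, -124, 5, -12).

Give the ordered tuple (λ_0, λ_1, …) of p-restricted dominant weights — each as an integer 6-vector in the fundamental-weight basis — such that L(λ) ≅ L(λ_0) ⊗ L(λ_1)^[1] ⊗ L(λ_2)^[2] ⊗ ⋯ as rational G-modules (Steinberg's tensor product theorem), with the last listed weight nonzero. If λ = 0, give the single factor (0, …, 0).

((0, 3, 2, 5, 0, 6),)

Change of basis e → ω: c = M·v where v = (-10, -16, -69, -124, 5, -12):
  c_1 = -9*-10 + 1*-16 + -4*-69 + 3*-124 + 2*5 + -1*-12 = 0
  c_2 = -6*-10 + 1*-16 + -3*-69 + 2*-124 + 0*5 + 0*-12 = 3
  c_3 = -7*-10 + 0*-16 + -2*-69 + 2*-124 + 6*5 + -1*-12 = 2
  c_4 = 0*-10 + 0*-16 + 0*-69 + 0*-124 + 1*5 + 0*-12 = 5
  c_5 = 12*-10 + -3*-16 + 6*-69 + -4*-124 + -2*5 + 0*-12 = 0
  c_6 = 1*-10 + -1*-16 + 0*-69 + 0*-124 + 0*5 + 0*-12 = 6
p = 7; digits c_i = Σ_j d_{ij}·7^j, 0 ≤ d_{ij} < 7:
  c_1 = 0
  c_2 = 3 = 3·7^0
  c_3 = 2 = 2·7^0
  c_4 = 5 = 5·7^0
  c_5 = 0
  c_6 = 6 = 6·7^0
p-restricted factor λ_0 = (0, 3, 2, 5, 0, 6)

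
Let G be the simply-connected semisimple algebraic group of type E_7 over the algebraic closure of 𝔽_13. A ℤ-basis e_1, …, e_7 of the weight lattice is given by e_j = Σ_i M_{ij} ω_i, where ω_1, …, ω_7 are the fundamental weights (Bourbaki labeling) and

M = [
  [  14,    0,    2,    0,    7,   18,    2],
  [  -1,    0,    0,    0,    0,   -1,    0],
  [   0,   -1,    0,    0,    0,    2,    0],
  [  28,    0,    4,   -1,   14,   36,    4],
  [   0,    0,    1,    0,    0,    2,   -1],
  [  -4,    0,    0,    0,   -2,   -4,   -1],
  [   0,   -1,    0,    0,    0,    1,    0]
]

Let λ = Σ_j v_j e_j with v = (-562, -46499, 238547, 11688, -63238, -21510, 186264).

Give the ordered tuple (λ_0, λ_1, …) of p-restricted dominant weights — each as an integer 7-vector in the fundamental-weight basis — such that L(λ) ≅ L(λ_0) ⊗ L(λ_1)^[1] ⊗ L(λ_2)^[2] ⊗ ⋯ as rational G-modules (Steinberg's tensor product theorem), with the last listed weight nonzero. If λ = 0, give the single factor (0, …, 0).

ω-coordinates c = M·v, v = (-562, -46499, 238547, 11688, -63238, -21510, 186264):
  c_1 = (14)·(-562) + (0)·(-46499) + 2·238547 + 0·11688 + (7)·(-63238) + (18)·(-21510) + 2·186264 = 11908
  c_2 = (-1)·(-562) + (0)·(-46499) + 0·238547 + 0·11688 + (0)·(-63238) + (-1)·(-21510) + 0·186264 = 22072
  c_3 = (0)·(-562) + (-1)·(-46499) + 0·238547 + 0·11688 + (0)·(-63238) + (2)·(-21510) + 0·186264 = 3479
  c_4 = (28)·(-562) + (0)·(-46499) + 4·238547 + (-1)·(11688) + (14)·(-63238) + (36)·(-21510) + 4·186264 = 12128
  c_5 = (0)·(-562) + (0)·(-46499) + 1·238547 + 0·11688 + (0)·(-63238) + (2)·(-21510) + (-1)·(186264) = 9263
  c_6 = (-4)·(-562) + (0)·(-46499) + 0·238547 + 0·11688 + (-2)·(-63238) + (-4)·(-21510) + (-1)·(186264) = 28500
  c_7 = (0)·(-562) + (-1)·(-46499) + 0·238547 + 0·11688 + (0)·(-63238) + (1)·(-21510) + 0·186264 = 24989
Writing each c_i in base p = 13:
  c_1 = 11908 = 0·13^0 + 6·13^1 + 5·13^2 + 5·13^3
  c_2 = 22072 = 11·13^0 + 7·13^1 + 0·13^2 + 10·13^3
  c_3 = 3479 = 8·13^0 + 7·13^1 + 7·13^2 + 1·13^3
  c_4 = 12128 = 12·13^0 + 9·13^1 + 6·13^2 + 5·13^3
  c_5 = 9263 = 7·13^0 + 10·13^1 + 2·13^2 + 4·13^3
  c_6 = 28500 = 4·13^0 + 8·13^1 + 12·13^2 + 12·13^3
  c_7 = 24989 = 3·13^0 + 11·13^1 + 4·13^2 + 11·13^3
p-restricted factor λ_0 = (0, 11, 8, 12, 7, 4, 3)
p-restricted factor λ_1 = (6, 7, 7, 9, 10, 8, 11)
p-restricted factor λ_2 = (5, 0, 7, 6, 2, 12, 4)
p-restricted factor λ_3 = (5, 10, 1, 5, 4, 12, 11)

((0, 11, 8, 12, 7, 4, 3), (6, 7, 7, 9, 10, 8, 11), (5, 0, 7, 6, 2, 12, 4), (5, 10, 1, 5, 4, 12, 11))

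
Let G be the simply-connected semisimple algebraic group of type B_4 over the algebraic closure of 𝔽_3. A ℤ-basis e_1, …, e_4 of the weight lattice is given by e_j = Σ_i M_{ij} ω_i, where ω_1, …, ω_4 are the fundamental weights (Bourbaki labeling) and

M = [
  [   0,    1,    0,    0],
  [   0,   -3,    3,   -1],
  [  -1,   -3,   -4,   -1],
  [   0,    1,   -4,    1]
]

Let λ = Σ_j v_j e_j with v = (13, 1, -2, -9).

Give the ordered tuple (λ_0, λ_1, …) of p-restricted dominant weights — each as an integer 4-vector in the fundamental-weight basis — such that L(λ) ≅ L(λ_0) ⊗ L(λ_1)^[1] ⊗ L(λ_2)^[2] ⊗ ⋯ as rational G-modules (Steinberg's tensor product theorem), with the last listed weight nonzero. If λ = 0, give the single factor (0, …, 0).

In the fundamental-weight basis, λ has coordinates c = M·v (v = (13, 1, -2, -9)):
  c_1 = 0·13 + 1·1 + (0)·(-2) + (0)·(-9) = 1
  c_2 = 0·13 + (-3)·(1) + (3)·(-2) + (-1)·(-9) = 0
  c_3 = (-1)·(13) + (-3)·(1) + (-4)·(-2) + (-1)·(-9) = 1
  c_4 = 0·13 + 1·1 + (-4)·(-2) + (1)·(-9) = 0
Base-3 expansion of each c_i:
  c_1 = 1 = 1·3^0
  c_2 = 0
  c_3 = 1 = 1·3^0
  c_4 = 0
λ_0 = (1, 0, 1, 0)

((1, 0, 1, 0),)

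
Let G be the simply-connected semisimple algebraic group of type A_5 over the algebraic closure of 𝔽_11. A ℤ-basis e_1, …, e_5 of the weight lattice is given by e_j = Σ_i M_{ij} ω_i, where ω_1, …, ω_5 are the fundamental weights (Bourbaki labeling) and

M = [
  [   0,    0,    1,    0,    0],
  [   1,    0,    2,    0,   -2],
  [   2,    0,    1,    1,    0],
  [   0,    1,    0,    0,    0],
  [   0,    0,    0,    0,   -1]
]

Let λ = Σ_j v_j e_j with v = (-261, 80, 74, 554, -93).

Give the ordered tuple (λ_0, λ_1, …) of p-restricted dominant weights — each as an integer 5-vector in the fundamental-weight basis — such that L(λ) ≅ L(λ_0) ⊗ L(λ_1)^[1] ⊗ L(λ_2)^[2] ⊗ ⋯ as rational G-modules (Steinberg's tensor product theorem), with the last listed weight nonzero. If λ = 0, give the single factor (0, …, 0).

Converting to the ω-basis (c_i = row i of M dotted with v = (-261, 80, 74, 554, -93)):
  c_1 = (0)·(-261) + 0·80 + 1·74 + 0·554 + (0)·(-93) = 74
  c_2 = (1)·(-261) + 0·80 + 2·74 + 0·554 + (-2)·(-93) = 73
  c_3 = (2)·(-261) + 0·80 + 1·74 + 1·554 + (0)·(-93) = 106
  c_4 = (0)·(-261) + 1·80 + 0·74 + 0·554 + (0)·(-93) = 80
  c_5 = (0)·(-261) + 0·80 + 0·74 + 0·554 + (-1)·(-93) = 93
p = 11; digits c_i = Σ_j d_{ij}·11^j, 0 ≤ d_{ij} < 11:
  c_1 = 74 = 8·11^0 + 6·11^1
  c_2 = 73 = 7·11^0 + 6·11^1
  c_3 = 106 = 7·11^0 + 9·11^1
  c_4 = 80 = 3·11^0 + 7·11^1
  c_5 = 93 = 5·11^0 + 8·11^1
λ_0 = (8, 7, 7, 3, 5)
λ_1 = (6, 6, 9, 7, 8)

((8, 7, 7, 3, 5), (6, 6, 9, 7, 8))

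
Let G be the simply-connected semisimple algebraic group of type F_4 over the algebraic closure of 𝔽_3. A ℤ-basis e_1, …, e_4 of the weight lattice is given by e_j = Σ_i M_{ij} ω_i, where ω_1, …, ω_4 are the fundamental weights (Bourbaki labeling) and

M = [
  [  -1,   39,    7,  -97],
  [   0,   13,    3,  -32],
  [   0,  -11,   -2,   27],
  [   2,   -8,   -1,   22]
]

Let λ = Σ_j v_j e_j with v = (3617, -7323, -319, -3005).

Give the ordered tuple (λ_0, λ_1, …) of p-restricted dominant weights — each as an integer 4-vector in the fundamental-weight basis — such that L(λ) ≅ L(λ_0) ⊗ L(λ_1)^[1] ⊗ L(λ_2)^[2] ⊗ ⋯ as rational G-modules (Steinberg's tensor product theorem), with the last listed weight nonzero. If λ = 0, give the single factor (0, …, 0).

Change of basis e → ω: c = M·v where v = (3617, -7323, -319, -3005):
  c_1 = -1*3617 + 39*-7323 + 7*-319 + -97*-3005 = 38
  c_2 = 0*3617 + 13*-7323 + 3*-319 + -32*-3005 = 4
  c_3 = 0*3617 + -11*-7323 + -2*-319 + 27*-3005 = 56
  c_4 = 2*3617 + -8*-7323 + -1*-319 + 22*-3005 = 27
Expand coordinatewise in base 3:
  c_1 = 38 = 2·3^0 + 0·3^1 + 1·3^2 + 1·3^3
  c_2 = 4 = 1·3^0 + 1·3^1
  c_3 = 56 = 2·3^0 + 0·3^1 + 0·3^2 + 2·3^3
  c_4 = 27 = 0·3^0 + 0·3^1 + 0·3^2 + 1·3^3
λ_0 = (2, 1, 2, 0)
λ_1 = (0, 1, 0, 0)
λ_2 = (1, 0, 0, 0)
λ_3 = (1, 0, 2, 1)

((2, 1, 2, 0), (0, 1, 0, 0), (1, 0, 0, 0), (1, 0, 2, 1))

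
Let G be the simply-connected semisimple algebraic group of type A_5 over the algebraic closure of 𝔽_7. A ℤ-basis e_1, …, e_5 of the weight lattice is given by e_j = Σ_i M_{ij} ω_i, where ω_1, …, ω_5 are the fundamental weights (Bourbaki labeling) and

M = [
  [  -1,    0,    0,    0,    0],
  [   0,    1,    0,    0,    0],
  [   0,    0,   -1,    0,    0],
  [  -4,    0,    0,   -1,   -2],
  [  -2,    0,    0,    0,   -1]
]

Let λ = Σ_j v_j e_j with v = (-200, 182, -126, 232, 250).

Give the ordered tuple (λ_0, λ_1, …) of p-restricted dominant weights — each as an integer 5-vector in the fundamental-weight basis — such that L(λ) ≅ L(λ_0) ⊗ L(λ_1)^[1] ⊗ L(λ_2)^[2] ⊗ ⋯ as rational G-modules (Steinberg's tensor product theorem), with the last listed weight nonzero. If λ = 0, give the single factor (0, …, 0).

((4, 0, 0, 5, 3), (0, 5, 4, 2, 0), (4, 3, 2, 1, 3))

In the fundamental-weight basis, λ has coordinates c = M·v (v = (-200, 182, -126, 232, 250)):
  c_1 = -1*-200 + 0*182 + 0*-126 + 0*232 + 0*250 = 200
  c_2 = 0*-200 + 1*182 + 0*-126 + 0*232 + 0*250 = 182
  c_3 = 0*-200 + 0*182 + -1*-126 + 0*232 + 0*250 = 126
  c_4 = -4*-200 + 0*182 + 0*-126 + -1*232 + -2*250 = 68
  c_5 = -2*-200 + 0*182 + 0*-126 + 0*232 + -1*250 = 150
p = 7; digits c_i = Σ_j d_{ij}·7^j, 0 ≤ d_{ij} < 7:
  c_1 = 200 = 4·7^0 + 0·7^1 + 4·7^2
  c_2 = 182 = 0·7^0 + 5·7^1 + 3·7^2
  c_3 = 126 = 0·7^0 + 4·7^1 + 2·7^2
  c_4 = 68 = 5·7^0 + 2·7^1 + 1·7^2
  c_5 = 150 = 3·7^0 + 0·7^1 + 3·7^2
p-restricted factor λ_0 = (4, 0, 0, 5, 3)
p-restricted factor λ_1 = (0, 5, 4, 2, 0)
p-restricted factor λ_2 = (4, 3, 2, 1, 3)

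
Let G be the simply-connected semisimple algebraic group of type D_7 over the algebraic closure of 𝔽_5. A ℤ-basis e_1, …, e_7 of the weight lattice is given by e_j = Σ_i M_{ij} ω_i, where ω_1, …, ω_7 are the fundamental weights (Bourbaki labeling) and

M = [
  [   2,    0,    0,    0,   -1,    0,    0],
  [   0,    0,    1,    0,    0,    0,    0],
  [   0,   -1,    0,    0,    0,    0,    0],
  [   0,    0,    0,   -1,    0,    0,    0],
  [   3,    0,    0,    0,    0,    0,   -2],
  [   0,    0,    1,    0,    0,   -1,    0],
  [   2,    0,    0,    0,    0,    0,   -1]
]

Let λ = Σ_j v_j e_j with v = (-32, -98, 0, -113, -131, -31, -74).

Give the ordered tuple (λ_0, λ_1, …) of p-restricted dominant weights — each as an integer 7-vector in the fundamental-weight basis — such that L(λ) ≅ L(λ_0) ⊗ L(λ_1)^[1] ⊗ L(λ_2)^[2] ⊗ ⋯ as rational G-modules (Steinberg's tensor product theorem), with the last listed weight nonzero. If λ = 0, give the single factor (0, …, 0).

In the fundamental-weight basis, λ has coordinates c = M·v (v = (-32, -98, 0, -113, -131, -31, -74)):
  c_1 = 2*-32 + 0*-98 + 0*0 + 0*-113 + -1*-131 + 0*-31 + 0*-74 = 67
  c_2 = 0*-32 + 0*-98 + 1*0 + 0*-113 + 0*-131 + 0*-31 + 0*-74 = 0
  c_3 = 0*-32 + -1*-98 + 0*0 + 0*-113 + 0*-131 + 0*-31 + 0*-74 = 98
  c_4 = 0*-32 + 0*-98 + 0*0 + -1*-113 + 0*-131 + 0*-31 + 0*-74 = 113
  c_5 = 3*-32 + 0*-98 + 0*0 + 0*-113 + 0*-131 + 0*-31 + -2*-74 = 52
  c_6 = 0*-32 + 0*-98 + 1*0 + 0*-113 + 0*-131 + -1*-31 + 0*-74 = 31
  c_7 = 2*-32 + 0*-98 + 0*0 + 0*-113 + 0*-131 + 0*-31 + -1*-74 = 10
Writing each c_i in base p = 5:
  c_1 = 67 = 2·5^0 + 3·5^1 + 2·5^2
  c_2 = 0
  c_3 = 98 = 3·5^0 + 4·5^1 + 3·5^2
  c_4 = 113 = 3·5^0 + 2·5^1 + 4·5^2
  c_5 = 52 = 2·5^0 + 0·5^1 + 2·5^2
  c_6 = 31 = 1·5^0 + 1·5^1 + 1·5^2
  c_7 = 10 = 0·5^0 + 2·5^1
Factor λ_0 = (2, 0, 3, 3, 2, 1, 0)
Factor λ_1 = (3, 0, 4, 2, 0, 1, 2)
Factor λ_2 = (2, 0, 3, 4, 2, 1, 0)

((2, 0, 3, 3, 2, 1, 0), (3, 0, 4, 2, 0, 1, 2), (2, 0, 3, 4, 2, 1, 0))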